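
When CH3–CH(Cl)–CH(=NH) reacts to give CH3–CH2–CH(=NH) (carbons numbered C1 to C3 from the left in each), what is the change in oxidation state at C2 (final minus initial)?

-2

Before: C2 has 2 bonds to C, 1 bond to H, 1 bond to Cl → oxidation state 0.
After: C2 has 2 bonds to C, 2 bonds to H → oxidation state -2.
Δ = -2 − (0) = -2, so this is a reduction at C2.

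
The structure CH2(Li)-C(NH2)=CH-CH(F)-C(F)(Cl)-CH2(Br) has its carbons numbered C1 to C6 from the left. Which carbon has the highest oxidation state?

Tallying each carbon's bonds:
C1: 1C, 2H, 1Li → 0 − 2 − 1 = -3
C2: 3C, 1N → 0 + 1 = +1
C3: 3C, 1H → 0 − 1 = -1
C4: 2C, 1H, 1F → 0 − 1 + 1 = 0
C5: 2C, 1F, 1Cl → 0 + 1 + 1 = +2
C6: 1C, 2H, 1Br → 0 − 2 + 1 = -1
The most oxidised carbon is C5 at +2.

C5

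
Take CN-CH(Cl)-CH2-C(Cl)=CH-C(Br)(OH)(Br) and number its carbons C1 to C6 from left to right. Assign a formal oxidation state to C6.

Assign +1 per bond to O/N/halogen, −1 per bond to H or an electropositive element, and 0 per bond to carbon.
C6 has one bond to C (0), one bond to Br (+1), one bond to O (+1), one bond to Br (+1).
Oxidation state = 0 + 1 + 1 + 1 = +3.

+3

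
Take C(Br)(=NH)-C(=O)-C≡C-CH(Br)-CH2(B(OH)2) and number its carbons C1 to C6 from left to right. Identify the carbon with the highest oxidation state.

C1

Tallying each carbon's bonds:
C1: 1C, 2N, 1Br → 0 + 2 + 1 = +3
C2: 2C, 2O → 0 + 2 = +2
C3: 4C → 0 = 0
C4: 4C → 0 = 0
C5: 2C, 1H, 1Br → 0 − 1 + 1 = 0
C6: 1C, 2H, 1B → 0 − 2 − 1 = -3
The most oxidised carbon is C1 at +3.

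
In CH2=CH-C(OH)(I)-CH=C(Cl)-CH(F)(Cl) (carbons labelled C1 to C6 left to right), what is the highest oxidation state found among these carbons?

Assign +1 per bond to O/N/halogen, −1 per bond to H or an electropositive element, and 0 per bond to carbon. Tallying each carbon:
C1: 2C, 2H → 0 − 2 = -2
C2: 3C, 1H → 0 − 1 = -1
C3: 2C, 1O, 1I → 0 + 1 + 1 = +2
C4: 3C, 1H → 0 − 1 = -1
C5: 3C, 1Cl → 0 + 1 = +1
C6: 1C, 1H, 1F, 1Cl → 0 − 1 + 1 + 1 = +1
The highest value is +2.

+2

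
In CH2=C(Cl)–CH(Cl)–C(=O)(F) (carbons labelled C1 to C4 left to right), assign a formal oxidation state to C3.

C3 has one bond to C (0), one bond to C (0), one bond to Cl (+1), one bond to H (-1).
Oxidation state = 0 + 0 + 1 − 1 = 0.

0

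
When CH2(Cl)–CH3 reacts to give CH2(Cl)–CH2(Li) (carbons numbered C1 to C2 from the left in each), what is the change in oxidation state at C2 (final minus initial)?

Before: C2 has 1 bond to C, 3 bonds to H → oxidation state -3.
After: C2 has 1 bond to C, 2 bonds to H, 1 bond to Li → oxidation state -3.
Δ = -3 − (-3) = 0, so no net redox change at C2.

0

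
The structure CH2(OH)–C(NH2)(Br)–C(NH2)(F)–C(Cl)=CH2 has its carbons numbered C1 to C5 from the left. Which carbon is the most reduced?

C5

Assign +1 per bond to O/N/halogen, −1 per bond to H or an electropositive element, and 0 per bond to carbon. Tallying each carbon:
C1: 1C, 2H, 1O → 0 − 2 + 1 = -1
C2: 2C, 1N, 1Br → 0 + 1 + 1 = +2
C3: 2C, 1N, 1F → 0 + 1 + 1 = +2
C4: 3C, 1Cl → 0 + 1 = +1
C5: 2C, 2H → 0 − 2 = -2
The most reduced carbon is C5 at -2.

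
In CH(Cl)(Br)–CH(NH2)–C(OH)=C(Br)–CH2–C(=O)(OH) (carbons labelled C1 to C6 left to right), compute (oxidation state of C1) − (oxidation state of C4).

0

C1: 1C, 1H, 1Cl, 1Br → 0 − 1 + 1 + 1 = +1
C4: 3C, 1Br → 0 + 1 = +1
Difference: +1 − (+1) = 0.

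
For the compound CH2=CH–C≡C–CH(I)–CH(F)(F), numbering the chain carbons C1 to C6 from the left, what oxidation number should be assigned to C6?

+1

Assign +1 per bond to O/N/halogen, −1 per bond to H or an electropositive element, and 0 per bond to carbon.
C6 has one bond to C (0), one bond to H (-1), one bond to F (+1), one bond to F (+1).
Oxidation state = 0 − 1 + 1 + 1 = +1.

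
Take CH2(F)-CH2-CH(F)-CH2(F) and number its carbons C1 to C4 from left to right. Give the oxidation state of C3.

C3 has one bond to C (0), one bond to C (0), one bond to F (+1), one bond to H (-1).
Oxidation state = 0 + 0 + 1 − 1 = 0.

0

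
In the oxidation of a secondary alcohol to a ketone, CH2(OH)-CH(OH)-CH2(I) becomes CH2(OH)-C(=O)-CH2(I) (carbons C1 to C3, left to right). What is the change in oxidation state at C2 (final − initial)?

+2

Before: C2 has 2 bonds to C, 1 bond to H, 1 bond to O → oxidation state 0.
After: C2 has 2 bonds to C, 2 bonds to O → oxidation state +2.
Δ = +2 − (0) = +2, so this is an oxidation at C2.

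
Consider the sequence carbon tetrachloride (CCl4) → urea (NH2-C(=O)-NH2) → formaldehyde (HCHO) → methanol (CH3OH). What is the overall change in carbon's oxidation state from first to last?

Carbon oxidation states along the series — carbon tetrachloride: +4, urea: +4, formaldehyde: 0, methanol: -2.
Net change = -2 − (+4) = -6.

-6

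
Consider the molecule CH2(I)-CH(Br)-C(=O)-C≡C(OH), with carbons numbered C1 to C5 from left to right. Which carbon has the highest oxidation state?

C3

Tallying each carbon's bonds:
C1: 1C, 2H, 1I → 0 − 2 + 1 = -1
C2: 2C, 1H, 1Br → 0 − 1 + 1 = 0
C3: 2C, 2O → 0 + 2 = +2
C4: 4C → 0 = 0
C5: 3C, 1O → 0 + 1 = +1
The most oxidised carbon is C3 at +2.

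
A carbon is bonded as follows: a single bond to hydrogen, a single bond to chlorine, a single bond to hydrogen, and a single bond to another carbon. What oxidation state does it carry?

-1

The carbon has one bond to C (0), one bond to H (-1), one bond to Cl (+1), one bond to H (-1).
Oxidation state = 0 − 1 + 1 − 1 = -1.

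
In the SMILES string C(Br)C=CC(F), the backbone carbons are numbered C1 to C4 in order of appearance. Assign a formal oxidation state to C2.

-1

Each bond to a more electronegative atom (O, N, halogen) counts +1, each bond to a less electronegative atom (H, metal, B, Si) counts −1, and each C–C bond counts 0.
C2 has one bond to C (0), a double bond to C (2×0 = 0), one bond to H (-1).
Oxidation state = 0 + 0 − 1 = -1.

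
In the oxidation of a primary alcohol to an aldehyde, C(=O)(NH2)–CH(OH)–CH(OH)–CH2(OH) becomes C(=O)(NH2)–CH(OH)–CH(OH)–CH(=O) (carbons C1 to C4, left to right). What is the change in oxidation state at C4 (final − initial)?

+2

Before: C4 has 1 bond to C, 2 bonds to H, 1 bond to O → oxidation state -1.
After: C4 has 1 bond to C, 1 bond to H, 2 bonds to O → oxidation state +1.
Δ = +1 − (-1) = +2, so this is an oxidation at C4.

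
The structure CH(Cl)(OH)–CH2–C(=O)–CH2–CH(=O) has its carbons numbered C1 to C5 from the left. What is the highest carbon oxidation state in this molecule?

Tallying each carbon's bonds:
C1: 1C, 1H, 1O, 1Cl → 0 − 1 + 1 + 1 = +1
C2: 2C, 2H → 0 − 2 = -2
C3: 2C, 2O → 0 + 2 = +2
C4: 2C, 2H → 0 − 2 = -2
C5: 1C, 1H, 2O → 0 − 1 + 2 = +1
The highest value is +2.

+2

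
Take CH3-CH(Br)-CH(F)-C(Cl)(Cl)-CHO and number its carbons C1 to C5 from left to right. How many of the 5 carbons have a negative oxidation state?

Each bond to a more electronegative atom (O, N, halogen) counts +1, each bond to a less electronegative atom (H, metal, B, Si) counts −1, and each C–C bond counts 0. Tallying each carbon:
C1: 1C, 3H → 0 − 3 = -3
C2: 2C, 1H, 1Br → 0 − 1 + 1 = 0
C3: 2C, 1H, 1F → 0 − 1 + 1 = 0
C4: 2C, 2Cl → 0 + 2 = +2
C5: 1C, 1H, 2O → 0 − 1 + 2 = +1
1 carbon (C1) meets the condition.

1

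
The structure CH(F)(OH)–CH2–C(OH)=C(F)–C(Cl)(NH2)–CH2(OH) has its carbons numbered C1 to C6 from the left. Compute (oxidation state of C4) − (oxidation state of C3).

0

C4: 3C, 1F → 0 + 1 = +1
C3: 3C, 1O → 0 + 1 = +1
Difference: +1 − (+1) = 0.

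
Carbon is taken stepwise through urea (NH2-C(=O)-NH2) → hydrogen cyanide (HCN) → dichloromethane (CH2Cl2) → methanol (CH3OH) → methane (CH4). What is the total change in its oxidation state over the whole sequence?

-8

Carbon oxidation states along the series — urea: +4, hydrogen cyanide: +2, dichloromethane: 0, methanol: -2, methane: -4.
Net change = -4 − (+4) = -8.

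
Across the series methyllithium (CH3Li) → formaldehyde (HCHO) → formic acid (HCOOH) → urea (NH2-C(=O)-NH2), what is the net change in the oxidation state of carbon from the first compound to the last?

Carbon oxidation states along the series — methyllithium: -4, formaldehyde: 0, formic acid: +2, urea: +4.
Net change = +4 − (-4) = +8.

+8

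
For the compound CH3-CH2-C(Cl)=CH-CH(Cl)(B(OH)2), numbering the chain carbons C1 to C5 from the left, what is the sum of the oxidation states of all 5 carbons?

-6

Tallying each carbon's bonds:
C1: 1C, 3H → 0 − 3 = -3
C2: 2C, 2H → 0 − 2 = -2
C3: 3C, 1Cl → 0 + 1 = +1
C4: 3C, 1H → 0 − 1 = -1
C5: 1C, 1H, 1Cl, 1B → 0 − 1 + 1 − 1 = -1
Sum = -3 − 2 + 1 − 1 − 1 = -6.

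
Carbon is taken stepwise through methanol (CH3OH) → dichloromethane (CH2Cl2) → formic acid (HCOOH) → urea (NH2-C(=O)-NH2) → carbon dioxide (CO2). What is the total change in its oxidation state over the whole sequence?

+6

Carbon oxidation states along the series — methanol: -2, dichloromethane: 0, formic acid: +2, urea: +4, carbon dioxide: +4.
Net change = +4 − (-2) = +6.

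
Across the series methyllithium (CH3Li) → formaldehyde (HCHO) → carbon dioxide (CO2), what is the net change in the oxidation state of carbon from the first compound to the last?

Carbon oxidation states along the series — methyllithium: -4, formaldehyde: 0, carbon dioxide: +4.
Net change = +4 − (-4) = +8.

+8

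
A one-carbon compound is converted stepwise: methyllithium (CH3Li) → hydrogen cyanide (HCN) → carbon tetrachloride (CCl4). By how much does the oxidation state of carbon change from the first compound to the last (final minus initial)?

+8

Carbon oxidation states along the series — methyllithium: -4, hydrogen cyanide: +2, carbon tetrachloride: +4.
Net change = +4 − (-4) = +8.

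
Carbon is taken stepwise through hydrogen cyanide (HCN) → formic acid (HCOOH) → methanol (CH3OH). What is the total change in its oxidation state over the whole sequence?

Carbon oxidation states along the series — hydrogen cyanide: +2, formic acid: +2, methanol: -2.
Net change = -2 − (+2) = -4.

-4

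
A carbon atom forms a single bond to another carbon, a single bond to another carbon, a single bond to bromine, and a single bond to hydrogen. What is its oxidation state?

Bonds to more-electronegative neighbours contribute +1 each, bonds to H or metals contribute −1 each, and C–C bonds contribute 0.
The carbon has one bond to C (0), one bond to C (0), one bond to H (-1), one bond to Br (+1).
Oxidation state = 0 + 0 − 1 + 1 = 0.

0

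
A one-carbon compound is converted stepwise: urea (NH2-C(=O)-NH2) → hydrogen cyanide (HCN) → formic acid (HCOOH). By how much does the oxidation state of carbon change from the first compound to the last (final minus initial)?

Carbon oxidation states along the series — urea: +4, hydrogen cyanide: +2, formic acid: +2.
Net change = +2 − (+4) = -2.

-2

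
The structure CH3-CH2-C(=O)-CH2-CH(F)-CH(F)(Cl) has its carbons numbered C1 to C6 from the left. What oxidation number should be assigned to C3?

Count +1 for every bond to an atom more electronegative than carbon and −1 for every bond to one less electronegative; C–C bonds are 0.
C3 has one bond to C (0), one bond to C (0), a double bond to O (2×+1 = +2).
Oxidation state = 0 + 0 + 2 = +2.

+2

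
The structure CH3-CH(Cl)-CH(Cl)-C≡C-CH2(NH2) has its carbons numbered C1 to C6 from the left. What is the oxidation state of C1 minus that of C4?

-3

C1: 1C, 3H → 0 − 3 = -3
C4: 4C → 0 = 0
Difference: -3 − (0) = -3.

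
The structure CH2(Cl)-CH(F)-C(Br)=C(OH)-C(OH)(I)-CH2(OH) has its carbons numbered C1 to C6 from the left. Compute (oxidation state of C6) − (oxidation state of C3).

-2

C6: 1C, 2H, 1O → 0 − 2 + 1 = -1
C3: 3C, 1Br → 0 + 1 = +1
Difference: -1 − (+1) = -2.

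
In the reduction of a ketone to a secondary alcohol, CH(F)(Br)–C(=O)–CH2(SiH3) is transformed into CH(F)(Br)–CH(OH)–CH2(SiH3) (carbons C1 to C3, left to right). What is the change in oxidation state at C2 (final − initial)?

-2

Before: C2 has 2 bonds to C, 2 bonds to O → oxidation state +2.
After: C2 has 2 bonds to C, 1 bond to H, 1 bond to O → oxidation state 0.
Δ = 0 − (+2) = -2, so this is a reduction at C2.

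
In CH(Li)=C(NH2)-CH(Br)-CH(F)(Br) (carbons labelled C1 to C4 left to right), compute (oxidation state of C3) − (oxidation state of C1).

+2

C3: 2C, 1H, 1Br → 0 − 1 + 1 = 0
C1: 2C, 1H, 1Li → 0 − 1 − 1 = -2
Difference: 0 − (-2) = +2.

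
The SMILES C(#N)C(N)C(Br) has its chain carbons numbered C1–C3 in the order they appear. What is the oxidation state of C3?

Bonds to more-electronegative neighbours contribute +1 each, bonds to H or metals contribute −1 each, and C–C bonds contribute 0.
C3 has one bond to C (0), one bond to Br (+1), one bond to H (-1), one bond to H (-1).
Oxidation state = 0 + 1 − 1 − 1 = -1.

-1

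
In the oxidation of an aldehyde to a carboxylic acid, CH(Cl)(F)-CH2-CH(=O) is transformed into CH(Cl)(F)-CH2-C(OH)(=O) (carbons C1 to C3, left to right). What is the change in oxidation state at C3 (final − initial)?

Before: C3 has 1 bond to C, 1 bond to H, 2 bonds to O → oxidation state +1.
After: C3 has 1 bond to C, 3 bonds to O → oxidation state +3.
Δ = +3 − (+1) = +2, so this is an oxidation at C3.

+2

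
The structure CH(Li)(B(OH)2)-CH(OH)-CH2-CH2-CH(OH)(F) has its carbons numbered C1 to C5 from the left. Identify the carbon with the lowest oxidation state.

Tallying each carbon's bonds:
C1: 1C, 1H, 1Li, 1B → 0 − 1 − 1 − 1 = -3
C2: 2C, 1H, 1O → 0 − 1 + 1 = 0
C3: 2C, 2H → 0 − 2 = -2
C4: 2C, 2H → 0 − 2 = -2
C5: 1C, 1H, 1O, 1F → 0 − 1 + 1 + 1 = +1
The most reduced carbon is C1 at -3.

C1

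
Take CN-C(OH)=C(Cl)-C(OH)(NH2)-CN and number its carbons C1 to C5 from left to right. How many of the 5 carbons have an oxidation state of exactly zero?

0

Tallying each carbon's bonds:
C1: 1C, 3N → 0 + 3 = +3
C2: 3C, 1O → 0 + 1 = +1
C3: 3C, 1Cl → 0 + 1 = +1
C4: 2C, 1O, 1N → 0 + 1 + 1 = +2
C5: 1C, 3N → 0 + 3 = +3
0 carbons meet the condition.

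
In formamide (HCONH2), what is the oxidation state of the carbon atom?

The carbon has one bond to H (-1), a double bond to O (2×+1 = +2), one bond to N (+1).
Oxidation state = -1 + 2 + 1 = +2.

+2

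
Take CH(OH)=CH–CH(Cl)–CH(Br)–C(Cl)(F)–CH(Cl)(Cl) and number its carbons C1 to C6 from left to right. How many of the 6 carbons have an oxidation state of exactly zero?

3

Tallying each carbon's bonds:
C1: 2C, 1H, 1O → 0 − 1 + 1 = 0
C2: 3C, 1H → 0 − 1 = -1
C3: 2C, 1H, 1Cl → 0 − 1 + 1 = 0
C4: 2C, 1H, 1Br → 0 − 1 + 1 = 0
C5: 2C, 1F, 1Cl → 0 + 1 + 1 = +2
C6: 1C, 1H, 2Cl → 0 − 1 + 2 = +1
3 carbons (C1, C3, C4) meet the condition.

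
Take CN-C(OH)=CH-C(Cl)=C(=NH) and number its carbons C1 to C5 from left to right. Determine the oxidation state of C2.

Each bond to a more electronegative atom (O, N, halogen) counts +1, each bond to a less electronegative atom (H, metal, B, Si) counts −1, and each C–C bond counts 0.
C2 has one bond to C (0), a double bond to C (2×0 = 0), one bond to O (+1).
Oxidation state = 0 + 0 + 1 = +1.

+1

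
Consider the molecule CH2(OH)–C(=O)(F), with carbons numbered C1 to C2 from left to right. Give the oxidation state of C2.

Each bond to a more electronegative atom (O, N, halogen) counts +1, each bond to a less electronegative atom (H, metal, B, Si) counts −1, and each C–C bond counts 0.
C2 has one bond to C (0), a double bond to O (2×+1 = +2), one bond to F (+1).
Oxidation state = 0 + 2 + 1 = +3.

+3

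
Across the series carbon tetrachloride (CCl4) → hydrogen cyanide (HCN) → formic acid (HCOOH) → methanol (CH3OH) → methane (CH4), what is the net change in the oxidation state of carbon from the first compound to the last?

Carbon oxidation states along the series — carbon tetrachloride: +4, hydrogen cyanide: +2, formic acid: +2, methanol: -2, methane: -4.
Net change = -4 − (+4) = -8.

-8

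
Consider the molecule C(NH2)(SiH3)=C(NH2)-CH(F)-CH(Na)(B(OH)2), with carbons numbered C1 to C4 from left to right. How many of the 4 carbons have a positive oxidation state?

Each bond to a more electronegative atom (O, N, halogen) counts +1, each bond to a less electronegative atom (H, metal, B, Si) counts −1, and each C–C bond counts 0. Tallying each carbon:
C1: 2C, 1N, 1Si → 0 + 1 − 1 = 0
C2: 3C, 1N → 0 + 1 = +1
C3: 2C, 1H, 1F → 0 − 1 + 1 = 0
C4: 1C, 1H, 1Na, 1B → 0 − 1 − 1 − 1 = -3
1 carbon (C2) meets the condition.

1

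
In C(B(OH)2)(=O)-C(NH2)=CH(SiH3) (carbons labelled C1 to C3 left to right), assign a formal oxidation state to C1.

+1

C1 has one bond to C (0), one bond to B (-1), a double bond to O (2×+1 = +2).
Oxidation state = 0 − 1 + 2 = +1.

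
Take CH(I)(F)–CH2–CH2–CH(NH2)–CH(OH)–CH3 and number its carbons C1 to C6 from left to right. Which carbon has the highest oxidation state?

Tallying each carbon's bonds:
C1: 1C, 1H, 1F, 1I → 0 − 1 + 1 + 1 = +1
C2: 2C, 2H → 0 − 2 = -2
C3: 2C, 2H → 0 − 2 = -2
C4: 2C, 1H, 1N → 0 − 1 + 1 = 0
C5: 2C, 1H, 1O → 0 − 1 + 1 = 0
C6: 1C, 3H → 0 − 3 = -3
The most oxidised carbon is C1 at +1.

C1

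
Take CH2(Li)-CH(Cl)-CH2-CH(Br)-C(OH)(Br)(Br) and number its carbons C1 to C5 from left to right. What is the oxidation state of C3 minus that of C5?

C3: 2C, 2H → 0 − 2 = -2
C5: 1C, 1O, 2Br → 0 + 1 + 2 = +3
Difference: -2 − (+3) = -5.

-5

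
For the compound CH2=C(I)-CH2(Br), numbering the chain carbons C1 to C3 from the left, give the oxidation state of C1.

-2

C1 has a double bond to C (2×0 = 0), one bond to H (-1), one bond to H (-1).
Oxidation state = 0 − 1 − 1 = -2.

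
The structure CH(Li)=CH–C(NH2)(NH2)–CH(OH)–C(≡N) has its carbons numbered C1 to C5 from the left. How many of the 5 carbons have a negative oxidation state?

2

Each bond to a more electronegative atom (O, N, halogen) counts +1, each bond to a less electronegative atom (H, metal, B, Si) counts −1, and each C–C bond counts 0. Tallying each carbon:
C1: 2C, 1H, 1Li → 0 − 1 − 1 = -2
C2: 3C, 1H → 0 − 1 = -1
C3: 2C, 2N → 0 + 2 = +2
C4: 2C, 1H, 1O → 0 − 1 + 1 = 0
C5: 1C, 3N → 0 + 3 = +3
2 carbons (C1, C2) meet the condition.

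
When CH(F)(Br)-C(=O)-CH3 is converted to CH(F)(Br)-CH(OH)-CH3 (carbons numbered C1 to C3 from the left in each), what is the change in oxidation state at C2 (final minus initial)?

-2

Before: C2 has 2 bonds to C, 2 bonds to O → oxidation state +2.
After: C2 has 2 bonds to C, 1 bond to H, 1 bond to O → oxidation state 0.
Δ = 0 − (+2) = -2, so this is a reduction at C2.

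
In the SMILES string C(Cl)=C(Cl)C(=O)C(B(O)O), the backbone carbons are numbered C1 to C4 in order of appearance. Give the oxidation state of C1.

0

Each bond to a more electronegative atom (O, N, halogen) counts +1, each bond to a less electronegative atom (H, metal, B, Si) counts −1, and each C–C bond counts 0.
C1 has a double bond to C (2×0 = 0), one bond to H (-1), one bond to Cl (+1).
Oxidation state = 0 − 1 + 1 = 0.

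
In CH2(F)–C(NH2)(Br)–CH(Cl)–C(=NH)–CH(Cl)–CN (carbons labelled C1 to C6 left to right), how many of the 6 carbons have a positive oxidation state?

3

Tallying each carbon's bonds:
C1: 1C, 2H, 1F → 0 − 2 + 1 = -1
C2: 2C, 1N, 1Br → 0 + 1 + 1 = +2
C3: 2C, 1H, 1Cl → 0 − 1 + 1 = 0
C4: 2C, 2N → 0 + 2 = +2
C5: 2C, 1H, 1Cl → 0 − 1 + 1 = 0
C6: 1C, 3N → 0 + 3 = +3
3 carbons (C2, C4, C6) meet the condition.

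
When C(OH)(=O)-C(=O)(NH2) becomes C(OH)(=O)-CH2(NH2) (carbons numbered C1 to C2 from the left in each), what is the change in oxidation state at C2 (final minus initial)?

Before: C2 has 1 bond to C, 2 bonds to O, 1 bond to N → oxidation state +3.
After: C2 has 1 bond to C, 2 bonds to H, 1 bond to N → oxidation state -1.
Δ = -1 − (+3) = -4, so this is a reduction at C2.

-4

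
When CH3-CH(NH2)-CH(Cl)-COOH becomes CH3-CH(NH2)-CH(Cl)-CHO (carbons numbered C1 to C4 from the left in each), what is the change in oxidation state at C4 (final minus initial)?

-2

Before: C4 has 1 bond to C, 3 bonds to O → oxidation state +3.
After: C4 has 1 bond to C, 1 bond to H, 2 bonds to O → oxidation state +1.
Δ = +1 − (+3) = -2, so this is a reduction at C4.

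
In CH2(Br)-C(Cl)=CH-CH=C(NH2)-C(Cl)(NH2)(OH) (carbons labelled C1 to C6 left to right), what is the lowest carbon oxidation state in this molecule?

-1

Each bond to a more electronegative atom (O, N, halogen) counts +1, each bond to a less electronegative atom (H, metal, B, Si) counts −1, and each C–C bond counts 0. Tallying each carbon:
C1: 1C, 2H, 1Br → 0 − 2 + 1 = -1
C2: 3C, 1Cl → 0 + 1 = +1
C3: 3C, 1H → 0 − 1 = -1
C4: 3C, 1H → 0 − 1 = -1
C5: 3C, 1N → 0 + 1 = +1
C6: 1C, 1O, 1N, 1Cl → 0 + 1 + 1 + 1 = +3
The lowest value is -1.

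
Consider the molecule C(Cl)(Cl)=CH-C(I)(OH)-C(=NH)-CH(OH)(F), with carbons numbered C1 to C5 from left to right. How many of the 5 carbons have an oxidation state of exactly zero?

Assign +1 per bond to O/N/halogen, −1 per bond to H or an electropositive element, and 0 per bond to carbon. Tallying each carbon:
C1: 2C, 2Cl → 0 + 2 = +2
C2: 3C, 1H → 0 − 1 = -1
C3: 2C, 1O, 1I → 0 + 1 + 1 = +2
C4: 2C, 2N → 0 + 2 = +2
C5: 1C, 1H, 1O, 1F → 0 − 1 + 1 + 1 = +1
0 carbons meet the condition.

0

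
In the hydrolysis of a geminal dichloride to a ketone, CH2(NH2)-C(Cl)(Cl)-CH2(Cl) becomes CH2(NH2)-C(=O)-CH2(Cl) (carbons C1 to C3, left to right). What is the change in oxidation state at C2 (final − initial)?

Before: C2 has 2 bonds to C, 2 bonds to Cl → oxidation state +2.
After: C2 has 2 bonds to C, 2 bonds to O → oxidation state +2.
Δ = +2 − (+2) = 0, so no net redox change at C2.

0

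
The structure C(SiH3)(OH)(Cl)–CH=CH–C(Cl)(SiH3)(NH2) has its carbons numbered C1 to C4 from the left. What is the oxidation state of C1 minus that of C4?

0

C1: 1C, 1O, 1Cl, 1Si → 0 + 1 + 1 − 1 = +1
C4: 1C, 1N, 1Cl, 1Si → 0 + 1 + 1 − 1 = +1
Difference: +1 − (+1) = 0.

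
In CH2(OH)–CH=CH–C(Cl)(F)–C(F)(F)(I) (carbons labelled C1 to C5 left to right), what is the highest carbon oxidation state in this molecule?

Assign +1 per bond to O/N/halogen, −1 per bond to H or an electropositive element, and 0 per bond to carbon. Tallying each carbon:
C1: 1C, 2H, 1O → 0 − 2 + 1 = -1
C2: 3C, 1H → 0 − 1 = -1
C3: 3C, 1H → 0 − 1 = -1
C4: 2C, 1F, 1Cl → 0 + 1 + 1 = +2
C5: 1C, 2F, 1I → 0 + 2 + 1 = +3
The highest value is +3.

+3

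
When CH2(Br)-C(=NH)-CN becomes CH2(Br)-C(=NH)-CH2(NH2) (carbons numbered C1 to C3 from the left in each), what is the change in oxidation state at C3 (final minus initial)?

Before: C3 has 1 bond to C, 3 bonds to N → oxidation state +3.
After: C3 has 1 bond to C, 2 bonds to H, 1 bond to N → oxidation state -1.
Δ = -1 − (+3) = -4, so this is a reduction at C3.

-4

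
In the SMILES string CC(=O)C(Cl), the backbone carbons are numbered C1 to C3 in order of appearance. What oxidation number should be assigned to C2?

Each bond to a more electronegative atom (O, N, halogen) counts +1, each bond to a less electronegative atom (H, metal, B, Si) counts −1, and each C–C bond counts 0.
C2 has one bond to C (0), one bond to C (0), a double bond to O (2×+1 = +2).
Oxidation state = 0 + 0 + 2 = +2.

+2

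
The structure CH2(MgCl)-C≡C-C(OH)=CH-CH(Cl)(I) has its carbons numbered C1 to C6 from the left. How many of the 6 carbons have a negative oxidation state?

2

Each bond to a more electronegative atom (O, N, halogen) counts +1, each bond to a less electronegative atom (H, metal, B, Si) counts −1, and each C–C bond counts 0. Tallying each carbon:
C1: 1C, 2H, 1Mg → 0 − 2 − 1 = -3
C2: 4C → 0 = 0
C3: 4C → 0 = 0
C4: 3C, 1O → 0 + 1 = +1
C5: 3C, 1H → 0 − 1 = -1
C6: 1C, 1H, 1Cl, 1I → 0 − 1 + 1 + 1 = +1
2 carbons (C1, C5) meet the condition.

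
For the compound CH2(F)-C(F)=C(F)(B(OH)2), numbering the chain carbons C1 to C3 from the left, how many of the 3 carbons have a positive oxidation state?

1

Count +1 for every bond to an atom more electronegative than carbon and −1 for every bond to one less electronegative; C–C bonds are 0. Tallying each carbon:
C1: 1C, 2H, 1F → 0 − 2 + 1 = -1
C2: 3C, 1F → 0 + 1 = +1
C3: 2C, 1F, 1B → 0 + 1 − 1 = 0
1 carbon (C2) meets the condition.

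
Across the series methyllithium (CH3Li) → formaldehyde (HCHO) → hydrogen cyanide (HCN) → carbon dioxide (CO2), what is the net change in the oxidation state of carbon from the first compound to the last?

+8

Carbon oxidation states along the series — methyllithium: -4, formaldehyde: 0, hydrogen cyanide: +2, carbon dioxide: +4.
Net change = +4 − (-4) = +8.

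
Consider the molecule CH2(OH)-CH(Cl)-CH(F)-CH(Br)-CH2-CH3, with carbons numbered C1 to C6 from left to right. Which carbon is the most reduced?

C6

Tallying each carbon's bonds:
C1: 1C, 2H, 1O → 0 − 2 + 1 = -1
C2: 2C, 1H, 1Cl → 0 − 1 + 1 = 0
C3: 2C, 1H, 1F → 0 − 1 + 1 = 0
C4: 2C, 1H, 1Br → 0 − 1 + 1 = 0
C5: 2C, 2H → 0 − 2 = -2
C6: 1C, 3H → 0 − 3 = -3
The most reduced carbon is C6 at -3.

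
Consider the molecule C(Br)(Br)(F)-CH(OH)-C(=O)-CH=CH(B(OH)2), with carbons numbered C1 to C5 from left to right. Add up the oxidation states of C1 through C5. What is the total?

Each bond to a more electronegative atom (O, N, halogen) counts +1, each bond to a less electronegative atom (H, metal, B, Si) counts −1, and each C–C bond counts 0. Tallying each carbon:
C1: 1C, 1F, 2Br → 0 + 1 + 2 = +3
C2: 2C, 1H, 1O → 0 − 1 + 1 = 0
C3: 2C, 2O → 0 + 2 = +2
C4: 3C, 1H → 0 − 1 = -1
C5: 2C, 1H, 1B → 0 − 1 − 1 = -2
Sum = +3 + 0 + 2 − 1 − 2 = +2.

+2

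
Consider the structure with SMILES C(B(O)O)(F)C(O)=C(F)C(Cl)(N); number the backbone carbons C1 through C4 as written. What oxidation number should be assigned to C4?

Assign +1 per bond to O/N/halogen, −1 per bond to H or an electropositive element, and 0 per bond to carbon.
C4 has one bond to C (0), one bond to Cl (+1), one bond to N (+1), one bond to H (-1).
Oxidation state = 0 + 1 + 1 − 1 = +1.

+1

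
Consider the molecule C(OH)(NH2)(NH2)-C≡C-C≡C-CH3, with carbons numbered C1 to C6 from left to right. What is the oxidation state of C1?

+3

Each bond to a more electronegative atom (O, N, halogen) counts +1, each bond to a less electronegative atom (H, metal, B, Si) counts −1, and each C–C bond counts 0.
C1 has one bond to C (0), one bond to O (+1), one bond to N (+1), one bond to N (+1).
Oxidation state = 0 + 1 + 1 + 1 = +3.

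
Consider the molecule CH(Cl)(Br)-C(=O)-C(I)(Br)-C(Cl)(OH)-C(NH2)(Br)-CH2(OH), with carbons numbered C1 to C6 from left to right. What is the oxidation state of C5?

+2

Bonds to more-electronegative neighbours contribute +1 each, bonds to H or metals contribute −1 each, and C–C bonds contribute 0.
C5 has one bond to C (0), one bond to C (0), one bond to N (+1), one bond to Br (+1).
Oxidation state = 0 + 0 + 1 + 1 = +2.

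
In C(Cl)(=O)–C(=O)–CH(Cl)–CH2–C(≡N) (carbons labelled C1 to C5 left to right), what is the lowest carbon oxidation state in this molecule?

Tallying each carbon's bonds:
C1: 1C, 2O, 1Cl → 0 + 2 + 1 = +3
C2: 2C, 2O → 0 + 2 = +2
C3: 2C, 1H, 1Cl → 0 − 1 + 1 = 0
C4: 2C, 2H → 0 − 2 = -2
C5: 1C, 3N → 0 + 3 = +3
The lowest value is -2.

-2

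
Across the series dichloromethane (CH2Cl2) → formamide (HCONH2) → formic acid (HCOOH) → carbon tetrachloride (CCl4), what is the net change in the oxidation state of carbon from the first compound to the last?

Carbon oxidation states along the series — dichloromethane: 0, formamide: +2, formic acid: +2, carbon tetrachloride: +4.
Net change = +4 − (0) = +4.

+4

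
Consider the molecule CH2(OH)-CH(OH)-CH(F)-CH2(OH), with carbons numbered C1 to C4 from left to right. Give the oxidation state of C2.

0

Bonds to more-electronegative neighbours contribute +1 each, bonds to H or metals contribute −1 each, and C–C bonds contribute 0.
C2 has one bond to C (0), one bond to C (0), one bond to O (+1), one bond to H (-1).
Oxidation state = 0 + 0 + 1 − 1 = 0.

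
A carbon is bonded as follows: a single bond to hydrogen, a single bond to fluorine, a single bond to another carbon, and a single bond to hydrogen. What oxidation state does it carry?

-1

Each bond to a more electronegative atom (O, N, halogen) counts +1, each bond to a less electronegative atom (H, metal, B, Si) counts −1, and each C–C bond counts 0.
The carbon has one bond to C (0), one bond to H (-1), one bond to H (-1), one bond to F (+1).
Oxidation state = 0 − 1 − 1 + 1 = -1.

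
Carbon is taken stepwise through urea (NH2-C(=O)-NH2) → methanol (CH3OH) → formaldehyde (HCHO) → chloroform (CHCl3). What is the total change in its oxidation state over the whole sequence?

-2

Carbon oxidation states along the series — urea: +4, methanol: -2, formaldehyde: 0, chloroform: +2.
Net change = +2 − (+4) = -2.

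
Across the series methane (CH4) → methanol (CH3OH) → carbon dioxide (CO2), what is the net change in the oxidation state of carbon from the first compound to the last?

Carbon oxidation states along the series — methane: -4, methanol: -2, carbon dioxide: +4.
Net change = +4 − (-4) = +8.

+8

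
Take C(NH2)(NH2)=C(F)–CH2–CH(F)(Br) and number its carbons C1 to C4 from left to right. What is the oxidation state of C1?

Count +1 for every bond to an atom more electronegative than carbon and −1 for every bond to one less electronegative; C–C bonds are 0.
C1 has a double bond to C (2×0 = 0), one bond to N (+1), one bond to N (+1).
Oxidation state = 0 + 1 + 1 = +2.

+2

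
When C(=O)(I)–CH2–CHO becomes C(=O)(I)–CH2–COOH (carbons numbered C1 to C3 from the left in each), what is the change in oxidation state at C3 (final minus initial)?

Before: C3 has 1 bond to C, 1 bond to H, 2 bonds to O → oxidation state +1.
After: C3 has 1 bond to C, 3 bonds to O → oxidation state +3.
Δ = +3 − (+1) = +2, so this is an oxidation at C3.

+2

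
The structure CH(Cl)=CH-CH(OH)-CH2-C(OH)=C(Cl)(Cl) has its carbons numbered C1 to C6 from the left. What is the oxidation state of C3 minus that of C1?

C3: 2C, 1H, 1O → 0 − 1 + 1 = 0
C1: 2C, 1H, 1Cl → 0 − 1 + 1 = 0
Difference: 0 − (0) = 0.

0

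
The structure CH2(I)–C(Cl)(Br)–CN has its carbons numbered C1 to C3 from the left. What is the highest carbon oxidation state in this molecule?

+3

Tallying each carbon's bonds:
C1: 1C, 2H, 1I → 0 − 2 + 1 = -1
C2: 2C, 1Cl, 1Br → 0 + 1 + 1 = +2
C3: 1C, 3N → 0 + 3 = +3
The highest value is +3.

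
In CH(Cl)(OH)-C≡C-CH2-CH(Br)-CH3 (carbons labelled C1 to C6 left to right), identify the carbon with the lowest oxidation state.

Tallying each carbon's bonds:
C1: 1C, 1H, 1O, 1Cl → 0 − 1 + 1 + 1 = +1
C2: 4C → 0 = 0
C3: 4C → 0 = 0
C4: 2C, 2H → 0 − 2 = -2
C5: 2C, 1H, 1Br → 0 − 1 + 1 = 0
C6: 1C, 3H → 0 − 3 = -3
The most reduced carbon is C6 at -3.

C6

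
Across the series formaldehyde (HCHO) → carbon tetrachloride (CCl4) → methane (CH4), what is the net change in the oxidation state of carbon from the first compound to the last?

-4

Carbon oxidation states along the series — formaldehyde: 0, carbon tetrachloride: +4, methane: -4.
Net change = -4 − (0) = -4.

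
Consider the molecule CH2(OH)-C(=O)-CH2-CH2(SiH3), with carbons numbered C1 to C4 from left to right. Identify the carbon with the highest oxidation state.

Count +1 for every bond to an atom more electronegative than carbon and −1 for every bond to one less electronegative; C–C bonds are 0. Tallying each carbon:
C1: 1C, 2H, 1O → 0 − 2 + 1 = -1
C2: 2C, 2O → 0 + 2 = +2
C3: 2C, 2H → 0 − 2 = -2
C4: 1C, 2H, 1Si → 0 − 2 − 1 = -3
The most oxidised carbon is C2 at +2.

C2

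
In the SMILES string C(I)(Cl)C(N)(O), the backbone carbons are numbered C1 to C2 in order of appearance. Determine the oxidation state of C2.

+1

C2 has one bond to C (0), one bond to N (+1), one bond to H (-1), one bond to O (+1).
Oxidation state = 0 + 1 − 1 + 1 = +1.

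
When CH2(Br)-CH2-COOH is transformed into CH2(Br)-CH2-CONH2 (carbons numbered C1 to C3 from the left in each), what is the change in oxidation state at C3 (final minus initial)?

0

Before: C3 has 1 bond to C, 3 bonds to O → oxidation state +3.
After: C3 has 1 bond to C, 2 bonds to O, 1 bond to N → oxidation state +3.
Δ = +3 − (+3) = 0, so no net redox change at C3.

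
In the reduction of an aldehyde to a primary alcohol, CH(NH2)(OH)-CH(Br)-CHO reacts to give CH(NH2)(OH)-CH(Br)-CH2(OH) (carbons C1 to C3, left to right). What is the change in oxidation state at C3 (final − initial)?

Before: C3 has 1 bond to C, 1 bond to H, 2 bonds to O → oxidation state +1.
After: C3 has 1 bond to C, 2 bonds to H, 1 bond to O → oxidation state -1.
Δ = -1 − (+1) = -2, so this is a reduction at C3.

-2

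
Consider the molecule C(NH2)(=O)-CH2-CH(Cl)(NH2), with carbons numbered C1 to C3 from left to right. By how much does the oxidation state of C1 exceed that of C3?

C1: 1C, 2O, 1N → 0 + 2 + 1 = +3
C3: 1C, 1H, 1N, 1Cl → 0 − 1 + 1 + 1 = +1
Difference: +3 − (+1) = +2.

+2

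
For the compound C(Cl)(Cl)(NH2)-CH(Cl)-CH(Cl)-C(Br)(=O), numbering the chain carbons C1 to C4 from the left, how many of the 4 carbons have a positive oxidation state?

Bonds to more-electronegative neighbours contribute +1 each, bonds to H or metals contribute −1 each, and C–C bonds contribute 0. Tallying each carbon:
C1: 1C, 1N, 2Cl → 0 + 1 + 2 = +3
C2: 2C, 1H, 1Cl → 0 − 1 + 1 = 0
C3: 2C, 1H, 1Cl → 0 − 1 + 1 = 0
C4: 1C, 2O, 1Br → 0 + 2 + 1 = +3
2 carbons (C1, C4) meet the condition.

2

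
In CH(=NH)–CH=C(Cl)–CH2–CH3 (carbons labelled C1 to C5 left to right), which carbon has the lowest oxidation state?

Bonds to more-electronegative neighbours contribute +1 each, bonds to H or metals contribute −1 each, and C–C bonds contribute 0. Tallying each carbon:
C1: 1C, 1H, 2N → 0 − 1 + 2 = +1
C2: 3C, 1H → 0 − 1 = -1
C3: 3C, 1Cl → 0 + 1 = +1
C4: 2C, 2H → 0 − 2 = -2
C5: 1C, 3H → 0 − 3 = -3
The most reduced carbon is C5 at -3.

C5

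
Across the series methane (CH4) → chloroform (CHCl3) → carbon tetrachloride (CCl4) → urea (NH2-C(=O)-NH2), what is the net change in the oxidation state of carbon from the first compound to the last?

Carbon oxidation states along the series — methane: -4, chloroform: +2, carbon tetrachloride: +4, urea: +4.
Net change = +4 − (-4) = +8.

+8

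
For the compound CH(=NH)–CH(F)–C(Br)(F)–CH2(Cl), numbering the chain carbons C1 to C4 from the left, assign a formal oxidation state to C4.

Each bond to a more electronegative atom (O, N, halogen) counts +1, each bond to a less electronegative atom (H, metal, B, Si) counts −1, and each C–C bond counts 0.
C4 has one bond to C (0), one bond to Cl (+1), one bond to H (-1), one bond to H (-1).
Oxidation state = 0 + 1 − 1 − 1 = -1.

-1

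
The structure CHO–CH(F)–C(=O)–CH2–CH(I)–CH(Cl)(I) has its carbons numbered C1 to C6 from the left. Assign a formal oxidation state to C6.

C6 has one bond to C (0), one bond to Cl (+1), one bond to H (-1), one bond to I (+1).
Oxidation state = 0 + 1 − 1 + 1 = +1.

+1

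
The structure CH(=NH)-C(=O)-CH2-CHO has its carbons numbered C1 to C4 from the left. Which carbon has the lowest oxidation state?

C3

Tallying each carbon's bonds:
C1: 1C, 1H, 2N → 0 − 1 + 2 = +1
C2: 2C, 2O → 0 + 2 = +2
C3: 2C, 2H → 0 − 2 = -2
C4: 1C, 1H, 2O → 0 − 1 + 2 = +1
The most reduced carbon is C3 at -2.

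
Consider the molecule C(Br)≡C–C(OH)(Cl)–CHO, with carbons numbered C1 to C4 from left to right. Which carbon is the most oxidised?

Assign +1 per bond to O/N/halogen, −1 per bond to H or an electropositive element, and 0 per bond to carbon. Tallying each carbon:
C1: 3C, 1Br → 0 + 1 = +1
C2: 4C → 0 = 0
C3: 2C, 1O, 1Cl → 0 + 1 + 1 = +2
C4: 1C, 1H, 2O → 0 − 1 + 2 = +1
The most oxidised carbon is C3 at +2.

C3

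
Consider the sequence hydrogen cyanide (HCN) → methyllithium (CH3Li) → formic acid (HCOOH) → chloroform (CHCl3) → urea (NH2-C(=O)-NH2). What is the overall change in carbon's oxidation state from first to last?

+2

Carbon oxidation states along the series — hydrogen cyanide: +2, methyllithium: -4, formic acid: +2, chloroform: +2, urea: +4.
Net change = +4 − (+2) = +2.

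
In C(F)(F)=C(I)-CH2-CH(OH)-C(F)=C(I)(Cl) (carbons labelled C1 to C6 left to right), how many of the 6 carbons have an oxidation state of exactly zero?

Bonds to more-electronegative neighbours contribute +1 each, bonds to H or metals contribute −1 each, and C–C bonds contribute 0. Tallying each carbon:
C1: 2C, 2F → 0 + 2 = +2
C2: 3C, 1I → 0 + 1 = +1
C3: 2C, 2H → 0 − 2 = -2
C4: 2C, 1H, 1O → 0 − 1 + 1 = 0
C5: 3C, 1F → 0 + 1 = +1
C6: 2C, 1Cl, 1I → 0 + 1 + 1 = +2
1 carbon (C4) meets the condition.

1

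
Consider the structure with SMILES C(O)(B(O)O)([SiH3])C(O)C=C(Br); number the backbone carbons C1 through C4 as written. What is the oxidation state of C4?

C4 has a double bond to C (2×0 = 0), one bond to H (-1), one bond to Br (+1).
Oxidation state = 0 − 1 + 1 = 0.

0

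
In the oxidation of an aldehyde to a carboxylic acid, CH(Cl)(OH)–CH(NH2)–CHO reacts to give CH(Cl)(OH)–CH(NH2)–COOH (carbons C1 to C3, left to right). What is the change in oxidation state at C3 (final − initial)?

Before: C3 has 1 bond to C, 1 bond to H, 2 bonds to O → oxidation state +1.
After: C3 has 1 bond to C, 3 bonds to O → oxidation state +3.
Δ = +3 − (+1) = +2, so this is an oxidation at C3.

+2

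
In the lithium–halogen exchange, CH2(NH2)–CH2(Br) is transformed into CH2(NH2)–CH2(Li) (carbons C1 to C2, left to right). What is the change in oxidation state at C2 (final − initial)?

Before: C2 has 1 bond to C, 2 bonds to H, 1 bond to Br → oxidation state -1.
After: C2 has 1 bond to C, 2 bonds to H, 1 bond to Li → oxidation state -3.
Δ = -3 − (-1) = -2, so this is a reduction at C2.

-2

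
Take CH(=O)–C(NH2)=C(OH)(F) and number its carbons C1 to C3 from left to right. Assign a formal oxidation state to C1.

Count +1 for every bond to an atom more electronegative than carbon and −1 for every bond to one less electronegative; C–C bonds are 0.
C1 has one bond to C (0), one bond to H (-1), a double bond to O (2×+1 = +2).
Oxidation state = 0 − 1 + 2 = +1.

+1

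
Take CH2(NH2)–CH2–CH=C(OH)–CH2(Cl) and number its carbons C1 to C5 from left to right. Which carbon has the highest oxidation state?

Tallying each carbon's bonds:
C1: 1C, 2H, 1N → 0 − 2 + 1 = -1
C2: 2C, 2H → 0 − 2 = -2
C3: 3C, 1H → 0 − 1 = -1
C4: 3C, 1O → 0 + 1 = +1
C5: 1C, 2H, 1Cl → 0 − 2 + 1 = -1
The most oxidised carbon is C4 at +1.

C4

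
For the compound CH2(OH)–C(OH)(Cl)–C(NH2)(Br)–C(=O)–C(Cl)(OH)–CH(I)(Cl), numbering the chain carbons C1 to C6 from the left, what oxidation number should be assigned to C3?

+2

Each bond to a more electronegative atom (O, N, halogen) counts +1, each bond to a less electronegative atom (H, metal, B, Si) counts −1, and each C–C bond counts 0.
C3 has one bond to C (0), one bond to C (0), one bond to N (+1), one bond to Br (+1).
Oxidation state = 0 + 0 + 1 + 1 = +2.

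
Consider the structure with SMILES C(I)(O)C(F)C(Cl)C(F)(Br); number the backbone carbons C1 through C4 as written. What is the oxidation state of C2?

0

Bonds to more-electronegative neighbours contribute +1 each, bonds to H or metals contribute −1 each, and C–C bonds contribute 0.
C2 has one bond to C (0), one bond to C (0), one bond to H (-1), one bond to F (+1).
Oxidation state = 0 + 0 − 1 + 1 = 0.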